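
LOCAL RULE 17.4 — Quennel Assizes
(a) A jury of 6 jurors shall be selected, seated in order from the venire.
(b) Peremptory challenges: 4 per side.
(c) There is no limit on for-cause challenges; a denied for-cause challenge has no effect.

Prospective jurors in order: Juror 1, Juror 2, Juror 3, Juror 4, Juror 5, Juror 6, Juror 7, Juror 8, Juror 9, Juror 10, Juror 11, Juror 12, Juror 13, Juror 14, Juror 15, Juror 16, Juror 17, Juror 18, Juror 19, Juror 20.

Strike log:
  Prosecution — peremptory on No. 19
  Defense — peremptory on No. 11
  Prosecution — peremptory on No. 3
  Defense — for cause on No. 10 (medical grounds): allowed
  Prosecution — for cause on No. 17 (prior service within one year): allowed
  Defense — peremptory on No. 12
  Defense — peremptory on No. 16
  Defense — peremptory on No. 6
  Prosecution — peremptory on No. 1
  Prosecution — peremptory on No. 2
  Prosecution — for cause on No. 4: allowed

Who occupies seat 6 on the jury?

14

Removed: #1, #2, #3, #4, #6, #10, #11, #12, #16, #17, #19.
Seating in order: seats 1–6 → #5, #7, #8, #9, #13, #14.
So seat 6 is #14.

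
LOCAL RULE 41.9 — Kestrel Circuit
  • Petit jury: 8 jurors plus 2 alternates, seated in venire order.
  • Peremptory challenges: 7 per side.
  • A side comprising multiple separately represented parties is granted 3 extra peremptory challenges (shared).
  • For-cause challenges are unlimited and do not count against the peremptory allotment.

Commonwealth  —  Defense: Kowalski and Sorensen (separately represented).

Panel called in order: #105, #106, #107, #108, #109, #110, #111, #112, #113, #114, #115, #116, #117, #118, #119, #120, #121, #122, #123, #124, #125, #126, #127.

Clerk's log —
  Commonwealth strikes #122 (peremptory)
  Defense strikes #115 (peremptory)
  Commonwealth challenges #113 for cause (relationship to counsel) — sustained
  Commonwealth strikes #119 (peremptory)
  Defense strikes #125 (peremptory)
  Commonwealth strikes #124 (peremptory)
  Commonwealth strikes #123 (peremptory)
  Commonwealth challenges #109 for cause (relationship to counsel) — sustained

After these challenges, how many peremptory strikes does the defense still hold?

Defense allotment: 7 base + 3 multi-party = 10.
Defense peremptories used: #115, #125 — 2.
Remaining: 10 − 2 = 8.

8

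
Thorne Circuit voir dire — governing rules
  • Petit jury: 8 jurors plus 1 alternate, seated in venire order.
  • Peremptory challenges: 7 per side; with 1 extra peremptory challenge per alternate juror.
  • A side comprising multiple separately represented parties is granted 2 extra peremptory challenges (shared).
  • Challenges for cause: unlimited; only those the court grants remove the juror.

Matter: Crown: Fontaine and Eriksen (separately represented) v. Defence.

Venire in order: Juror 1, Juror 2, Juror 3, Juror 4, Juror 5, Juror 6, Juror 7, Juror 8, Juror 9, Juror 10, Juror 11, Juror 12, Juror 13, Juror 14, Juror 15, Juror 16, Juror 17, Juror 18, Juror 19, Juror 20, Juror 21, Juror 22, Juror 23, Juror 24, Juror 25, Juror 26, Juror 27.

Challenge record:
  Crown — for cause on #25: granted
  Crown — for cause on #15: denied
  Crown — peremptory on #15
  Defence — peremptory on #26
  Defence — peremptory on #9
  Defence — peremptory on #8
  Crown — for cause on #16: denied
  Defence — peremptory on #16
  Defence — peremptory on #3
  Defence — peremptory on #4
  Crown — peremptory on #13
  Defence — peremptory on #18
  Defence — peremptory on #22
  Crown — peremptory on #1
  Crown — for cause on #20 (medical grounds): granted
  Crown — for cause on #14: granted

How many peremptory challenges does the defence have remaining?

0

Defence allotment: 7 base + 1 × 1 alternate = 8.
Defence peremptories used: #26, #9, #8, #16, #3, #4, #18, #22 — 8.
Remaining: 8 − 8 = 0.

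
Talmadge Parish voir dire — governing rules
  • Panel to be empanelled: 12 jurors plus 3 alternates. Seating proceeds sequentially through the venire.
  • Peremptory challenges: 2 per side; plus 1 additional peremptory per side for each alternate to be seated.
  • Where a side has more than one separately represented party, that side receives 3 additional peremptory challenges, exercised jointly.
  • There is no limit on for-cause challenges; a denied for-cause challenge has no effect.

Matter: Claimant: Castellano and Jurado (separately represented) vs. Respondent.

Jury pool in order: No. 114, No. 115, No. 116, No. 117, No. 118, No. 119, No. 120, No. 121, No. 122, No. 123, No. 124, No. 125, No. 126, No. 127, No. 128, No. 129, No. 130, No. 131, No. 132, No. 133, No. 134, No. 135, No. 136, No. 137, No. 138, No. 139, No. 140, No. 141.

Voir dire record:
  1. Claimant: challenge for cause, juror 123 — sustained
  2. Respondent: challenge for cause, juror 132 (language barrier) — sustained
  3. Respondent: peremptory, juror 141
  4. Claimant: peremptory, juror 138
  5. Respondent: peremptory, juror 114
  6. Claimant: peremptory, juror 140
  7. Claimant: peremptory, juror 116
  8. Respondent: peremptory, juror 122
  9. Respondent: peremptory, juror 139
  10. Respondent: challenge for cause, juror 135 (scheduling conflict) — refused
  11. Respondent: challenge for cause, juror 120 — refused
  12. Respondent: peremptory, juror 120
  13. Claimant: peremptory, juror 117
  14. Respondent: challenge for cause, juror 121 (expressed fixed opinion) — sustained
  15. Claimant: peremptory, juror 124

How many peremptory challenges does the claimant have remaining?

3

Claimant allotment: 2 base + 1 × 3 alternates + 3 multi-party = 8.
Claimant peremptories used: #138, #140, #116, #117, #124 — 5 (the for-cause on #123 doesn't count).
Remaining: 8 − 5 = 3.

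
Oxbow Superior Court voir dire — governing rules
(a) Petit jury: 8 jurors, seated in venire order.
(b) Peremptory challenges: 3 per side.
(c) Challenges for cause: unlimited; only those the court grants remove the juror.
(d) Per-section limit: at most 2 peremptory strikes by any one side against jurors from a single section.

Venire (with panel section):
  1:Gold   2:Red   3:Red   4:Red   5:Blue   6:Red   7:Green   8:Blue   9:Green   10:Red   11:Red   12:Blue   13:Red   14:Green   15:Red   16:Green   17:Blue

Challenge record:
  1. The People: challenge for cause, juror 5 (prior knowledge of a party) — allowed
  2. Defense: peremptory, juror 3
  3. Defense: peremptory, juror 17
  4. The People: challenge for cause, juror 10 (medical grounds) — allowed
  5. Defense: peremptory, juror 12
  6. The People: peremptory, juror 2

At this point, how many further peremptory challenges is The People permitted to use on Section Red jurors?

1

The People peremptories so far: #2 — 1 of 3 used, 2 left overall.
Against Section Red: #2 — 1 used; per-section cap 2 leaves 1.
Binding limit: min(2, 1) = 1.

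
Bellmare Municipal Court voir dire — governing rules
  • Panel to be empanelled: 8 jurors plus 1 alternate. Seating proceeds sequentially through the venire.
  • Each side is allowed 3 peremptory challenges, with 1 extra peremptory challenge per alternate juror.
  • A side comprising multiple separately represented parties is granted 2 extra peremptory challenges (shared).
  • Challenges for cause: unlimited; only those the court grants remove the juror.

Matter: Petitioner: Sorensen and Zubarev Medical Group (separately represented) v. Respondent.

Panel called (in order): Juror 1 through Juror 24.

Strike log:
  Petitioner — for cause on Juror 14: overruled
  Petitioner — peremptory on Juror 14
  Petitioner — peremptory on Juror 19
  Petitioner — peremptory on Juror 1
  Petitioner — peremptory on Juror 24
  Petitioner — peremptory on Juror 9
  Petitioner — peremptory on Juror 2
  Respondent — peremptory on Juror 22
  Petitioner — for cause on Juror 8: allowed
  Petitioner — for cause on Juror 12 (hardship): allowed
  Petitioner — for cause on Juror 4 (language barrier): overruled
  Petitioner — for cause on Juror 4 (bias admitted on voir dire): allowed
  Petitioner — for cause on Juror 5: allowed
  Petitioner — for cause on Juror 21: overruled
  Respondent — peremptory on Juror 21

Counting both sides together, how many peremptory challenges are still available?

2

Petitioner allotment: 3 base + 1 × 1 alternate + 2 multi-party = 6. Respondent allotment: 3 base + 1 × 1 alternate = 4.
Petitioner peremptories used: #14, #19, #1, #24, #9, #2 — 6 (for-cause on #14, #8, #12, #4, #4, #5, #21 don't count).
Respondent peremptories used: #22, #21 — 2.
Remaining: (6 − 6) + (4 − 2) = 2.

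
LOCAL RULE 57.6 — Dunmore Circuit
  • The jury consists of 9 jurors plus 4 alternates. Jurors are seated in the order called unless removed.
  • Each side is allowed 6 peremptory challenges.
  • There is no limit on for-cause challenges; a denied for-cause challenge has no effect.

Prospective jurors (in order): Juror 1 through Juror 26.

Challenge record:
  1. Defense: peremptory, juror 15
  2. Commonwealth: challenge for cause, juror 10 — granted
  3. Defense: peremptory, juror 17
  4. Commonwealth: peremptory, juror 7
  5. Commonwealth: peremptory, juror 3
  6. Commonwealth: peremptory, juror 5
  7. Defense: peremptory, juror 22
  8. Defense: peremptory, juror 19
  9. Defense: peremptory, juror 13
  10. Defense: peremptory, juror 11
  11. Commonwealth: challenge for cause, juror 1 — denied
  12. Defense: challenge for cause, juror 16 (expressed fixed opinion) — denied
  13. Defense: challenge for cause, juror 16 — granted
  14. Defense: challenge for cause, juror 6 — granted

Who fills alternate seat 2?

23

Removed: #3, #5, #6, #7, #10, #11, #13, #15, #16, #17, #19, #22. (#1 stays — for-cause denied.)
Seating in order: seats 1–9 → #1, #2, #4, #8, #9, #12, #14, #18, #20; alternates → #21, #23, #24, #25.
So alternate 2 is #23.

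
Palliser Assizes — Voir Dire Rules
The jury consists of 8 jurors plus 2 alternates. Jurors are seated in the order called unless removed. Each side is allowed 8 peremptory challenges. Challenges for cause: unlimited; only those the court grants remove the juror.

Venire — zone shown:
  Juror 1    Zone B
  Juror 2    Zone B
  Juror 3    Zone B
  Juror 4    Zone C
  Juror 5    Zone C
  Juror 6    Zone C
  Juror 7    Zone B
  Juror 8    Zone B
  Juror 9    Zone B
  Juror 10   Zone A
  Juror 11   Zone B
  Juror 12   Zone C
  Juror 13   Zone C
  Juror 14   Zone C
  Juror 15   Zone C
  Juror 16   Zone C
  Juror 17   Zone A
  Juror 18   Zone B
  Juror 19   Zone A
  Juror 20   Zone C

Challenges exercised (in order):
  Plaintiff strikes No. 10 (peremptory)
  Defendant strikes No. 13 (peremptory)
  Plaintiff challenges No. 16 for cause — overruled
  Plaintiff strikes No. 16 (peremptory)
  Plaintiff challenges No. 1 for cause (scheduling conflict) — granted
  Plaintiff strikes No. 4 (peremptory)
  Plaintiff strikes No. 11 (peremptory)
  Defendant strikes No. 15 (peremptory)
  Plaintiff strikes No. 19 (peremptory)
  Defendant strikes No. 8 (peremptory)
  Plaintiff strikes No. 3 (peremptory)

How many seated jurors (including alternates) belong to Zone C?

Removed: #1, #3, #4, #8, #10, #11, #13, #15, #16, #19.
Seated (10 incl. alternates): #2, #5, #6, #7, #9, #12, #14, #17, #18, #20.
Of those, in Zone C: #5, #6, #12, #14, #20 → 5.

5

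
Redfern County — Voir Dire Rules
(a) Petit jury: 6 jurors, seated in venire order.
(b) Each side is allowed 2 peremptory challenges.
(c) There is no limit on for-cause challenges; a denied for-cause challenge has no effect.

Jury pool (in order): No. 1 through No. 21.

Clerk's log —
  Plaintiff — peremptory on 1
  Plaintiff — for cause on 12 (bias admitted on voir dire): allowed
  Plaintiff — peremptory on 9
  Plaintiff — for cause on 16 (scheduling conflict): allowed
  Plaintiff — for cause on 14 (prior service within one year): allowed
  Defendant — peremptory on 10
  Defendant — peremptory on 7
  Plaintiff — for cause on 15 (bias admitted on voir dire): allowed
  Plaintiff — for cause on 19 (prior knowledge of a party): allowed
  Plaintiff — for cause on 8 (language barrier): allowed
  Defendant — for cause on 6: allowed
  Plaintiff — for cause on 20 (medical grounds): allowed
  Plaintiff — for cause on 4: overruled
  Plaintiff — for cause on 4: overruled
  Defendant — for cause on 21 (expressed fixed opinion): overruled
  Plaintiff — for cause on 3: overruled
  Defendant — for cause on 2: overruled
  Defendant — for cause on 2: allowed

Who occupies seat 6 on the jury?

17

Removed: #1, #2, #6, #7, #8, #9, #10, #12, #14, #15, #16, #19, #20. (#3, #4, #21 stay — for-cause denied.)
Filling seats in venire order through position 6: #3, #4, #5, #11, #13, #17.
So seat 6 is #17.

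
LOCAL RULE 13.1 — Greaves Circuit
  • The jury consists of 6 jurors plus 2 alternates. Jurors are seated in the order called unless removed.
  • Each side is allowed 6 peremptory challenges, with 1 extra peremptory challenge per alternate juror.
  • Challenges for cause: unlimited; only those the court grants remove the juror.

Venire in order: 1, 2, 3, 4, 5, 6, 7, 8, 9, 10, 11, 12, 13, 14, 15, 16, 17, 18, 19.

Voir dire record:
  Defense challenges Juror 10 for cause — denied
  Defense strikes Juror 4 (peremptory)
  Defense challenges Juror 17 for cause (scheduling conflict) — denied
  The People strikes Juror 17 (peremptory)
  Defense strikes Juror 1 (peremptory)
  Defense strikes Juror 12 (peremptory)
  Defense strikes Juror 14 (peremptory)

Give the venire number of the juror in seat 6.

Removed: #1, #4, #12, #14, #17. (#10 stays — for-cause denied.)
Seating in order: seats 1–6 → #2, #3, #5, #6, #7, #8; alternates → #9, #10.
So seat 6 is #8.

8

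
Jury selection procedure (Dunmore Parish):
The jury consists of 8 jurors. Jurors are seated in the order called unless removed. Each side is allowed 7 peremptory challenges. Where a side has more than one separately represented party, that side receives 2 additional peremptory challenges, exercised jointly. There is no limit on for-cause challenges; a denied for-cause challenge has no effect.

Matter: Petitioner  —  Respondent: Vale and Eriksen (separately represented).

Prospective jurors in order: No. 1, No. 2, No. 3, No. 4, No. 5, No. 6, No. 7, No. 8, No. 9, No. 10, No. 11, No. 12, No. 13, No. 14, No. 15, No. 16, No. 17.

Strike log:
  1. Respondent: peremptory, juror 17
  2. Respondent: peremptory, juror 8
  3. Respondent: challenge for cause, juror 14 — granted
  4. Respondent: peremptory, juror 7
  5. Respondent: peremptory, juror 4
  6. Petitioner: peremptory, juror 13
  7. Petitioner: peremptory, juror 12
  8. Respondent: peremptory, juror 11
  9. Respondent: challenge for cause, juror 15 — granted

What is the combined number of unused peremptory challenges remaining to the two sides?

Petitioner allotment: 7. Respondent allotment: 7 base + 2 multi-party = 9.
Petitioner peremptories used: #13, #12 — 2.
Respondent peremptories used: #17, #8, #7, #4, #11 — 5 (for-cause on #14, #15 don't count).
Remaining: (7 − 2) + (9 − 5) = 9.

9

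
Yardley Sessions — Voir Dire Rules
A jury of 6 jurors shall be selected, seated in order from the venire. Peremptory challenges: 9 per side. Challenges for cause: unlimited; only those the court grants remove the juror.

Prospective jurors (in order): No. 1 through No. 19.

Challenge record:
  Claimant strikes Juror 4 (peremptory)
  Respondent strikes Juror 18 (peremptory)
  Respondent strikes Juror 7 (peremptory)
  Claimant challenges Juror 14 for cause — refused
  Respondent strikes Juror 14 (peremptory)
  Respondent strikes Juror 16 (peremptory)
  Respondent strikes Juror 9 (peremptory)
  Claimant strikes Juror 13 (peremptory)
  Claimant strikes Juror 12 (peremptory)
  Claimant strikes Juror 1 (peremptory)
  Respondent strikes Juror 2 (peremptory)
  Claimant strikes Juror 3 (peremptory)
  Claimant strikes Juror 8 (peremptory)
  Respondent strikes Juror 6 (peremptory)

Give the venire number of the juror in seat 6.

19

Removed: #1, #2, #3, #4, #6, #7, #8, #9, #12, #13, #14, #16, #18.
Seating in order: seats 1–6 → #5, #10, #11, #15, #17, #19.
So seat 6 is #19.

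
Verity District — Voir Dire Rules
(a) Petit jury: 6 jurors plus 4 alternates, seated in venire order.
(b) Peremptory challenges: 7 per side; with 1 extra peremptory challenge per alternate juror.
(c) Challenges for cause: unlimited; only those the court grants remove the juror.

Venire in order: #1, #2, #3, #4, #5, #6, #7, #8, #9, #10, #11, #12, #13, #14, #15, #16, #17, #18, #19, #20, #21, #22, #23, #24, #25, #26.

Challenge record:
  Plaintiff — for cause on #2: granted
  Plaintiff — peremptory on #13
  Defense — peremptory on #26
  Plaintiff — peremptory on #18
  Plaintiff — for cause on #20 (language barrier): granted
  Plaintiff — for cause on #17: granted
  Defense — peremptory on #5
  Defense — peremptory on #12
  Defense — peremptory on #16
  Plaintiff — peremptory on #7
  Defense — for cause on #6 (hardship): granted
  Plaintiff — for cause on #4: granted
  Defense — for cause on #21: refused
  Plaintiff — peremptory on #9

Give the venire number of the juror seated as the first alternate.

15

Removed: #2, #4, #5, #6, #7, #9, #12, #13, #16, #17, #18, #20, #26. (#21 stays — for-cause denied.)
Seating in order: seats 1–6 → #1, #3, #8, #10, #11, #14; alternates → #15, #19, #21, #22.
So alternate 1 is #15.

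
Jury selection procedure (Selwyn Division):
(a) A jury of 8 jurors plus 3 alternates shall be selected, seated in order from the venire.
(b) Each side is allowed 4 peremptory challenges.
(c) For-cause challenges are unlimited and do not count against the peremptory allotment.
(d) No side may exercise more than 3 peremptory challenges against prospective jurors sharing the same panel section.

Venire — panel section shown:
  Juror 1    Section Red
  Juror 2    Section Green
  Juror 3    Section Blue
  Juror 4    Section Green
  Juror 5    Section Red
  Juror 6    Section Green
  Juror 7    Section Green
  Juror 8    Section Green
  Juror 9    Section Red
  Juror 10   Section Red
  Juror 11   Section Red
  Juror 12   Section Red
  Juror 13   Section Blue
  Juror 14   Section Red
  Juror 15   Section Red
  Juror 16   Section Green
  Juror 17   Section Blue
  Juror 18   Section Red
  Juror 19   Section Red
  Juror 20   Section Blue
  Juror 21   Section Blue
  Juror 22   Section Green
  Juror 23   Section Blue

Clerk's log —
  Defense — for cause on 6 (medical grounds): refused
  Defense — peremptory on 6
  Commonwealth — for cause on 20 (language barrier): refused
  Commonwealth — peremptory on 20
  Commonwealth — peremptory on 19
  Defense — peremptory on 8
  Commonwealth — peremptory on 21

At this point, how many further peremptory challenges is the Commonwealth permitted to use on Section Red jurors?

Commonwealth peremptories so far: #20, #19, #21 — 3 of 4 used, 1 left overall.
Against Section Red: #19 — 1 used; per-section cap 3 leaves 2.
Binding limit: min(1, 2) = 1.

1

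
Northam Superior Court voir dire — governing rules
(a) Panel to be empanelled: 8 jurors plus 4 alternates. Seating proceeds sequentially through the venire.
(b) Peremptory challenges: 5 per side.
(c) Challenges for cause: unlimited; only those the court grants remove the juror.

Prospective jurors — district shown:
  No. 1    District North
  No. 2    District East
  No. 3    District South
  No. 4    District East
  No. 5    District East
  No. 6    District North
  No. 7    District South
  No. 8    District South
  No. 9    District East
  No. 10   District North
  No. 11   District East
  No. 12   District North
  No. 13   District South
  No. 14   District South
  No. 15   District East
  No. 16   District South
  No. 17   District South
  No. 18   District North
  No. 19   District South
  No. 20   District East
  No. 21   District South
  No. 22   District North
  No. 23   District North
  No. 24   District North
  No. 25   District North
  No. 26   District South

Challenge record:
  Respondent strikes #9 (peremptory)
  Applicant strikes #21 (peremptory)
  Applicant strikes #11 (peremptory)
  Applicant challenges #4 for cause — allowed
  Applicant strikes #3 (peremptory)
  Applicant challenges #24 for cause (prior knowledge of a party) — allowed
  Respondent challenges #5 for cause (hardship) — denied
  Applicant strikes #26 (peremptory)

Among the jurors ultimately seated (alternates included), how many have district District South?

5

Removed: #3, #4, #9, #11, #21, #24, #26.
Seated (12 incl. alternates): #1, #2, #5, #6, #7, #8, #10, #12, #13, #14, #15, #16.
Of those, in District South: #7, #8, #13, #14, #16 → 5.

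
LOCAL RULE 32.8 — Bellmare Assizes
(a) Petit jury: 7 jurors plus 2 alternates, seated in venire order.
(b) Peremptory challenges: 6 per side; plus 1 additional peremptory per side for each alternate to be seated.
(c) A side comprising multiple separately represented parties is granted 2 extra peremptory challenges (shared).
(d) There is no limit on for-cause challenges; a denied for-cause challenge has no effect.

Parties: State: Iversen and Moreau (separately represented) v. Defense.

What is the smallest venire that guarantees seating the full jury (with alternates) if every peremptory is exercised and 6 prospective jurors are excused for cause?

Seats to fill: 7 + 2 alternates = 9.
Peremptories — State: 6 + 1×2 + 2 = 10; Defense: 6 + 1×2 = 8; total 18.
For-cause removals: 6.
Minimum venire: 9 + 18 + 6 = 33.

33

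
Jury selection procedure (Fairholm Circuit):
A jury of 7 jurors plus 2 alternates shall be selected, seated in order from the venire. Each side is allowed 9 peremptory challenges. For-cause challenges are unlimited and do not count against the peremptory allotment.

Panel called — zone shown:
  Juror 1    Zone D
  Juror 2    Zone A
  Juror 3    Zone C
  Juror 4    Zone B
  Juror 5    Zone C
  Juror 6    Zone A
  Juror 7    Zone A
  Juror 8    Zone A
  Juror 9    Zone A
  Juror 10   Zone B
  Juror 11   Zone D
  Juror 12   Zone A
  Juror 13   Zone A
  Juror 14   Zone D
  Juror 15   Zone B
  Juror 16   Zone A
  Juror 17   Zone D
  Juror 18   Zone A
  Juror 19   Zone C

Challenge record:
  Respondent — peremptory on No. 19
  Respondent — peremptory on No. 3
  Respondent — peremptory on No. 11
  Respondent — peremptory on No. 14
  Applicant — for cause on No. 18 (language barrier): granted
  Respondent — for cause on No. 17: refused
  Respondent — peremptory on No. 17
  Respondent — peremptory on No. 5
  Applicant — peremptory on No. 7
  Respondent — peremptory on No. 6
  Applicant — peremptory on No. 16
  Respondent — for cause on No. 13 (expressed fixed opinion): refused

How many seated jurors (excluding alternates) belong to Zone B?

2

Removed: #3, #5, #6, #7, #11, #14, #16, #17, #18, #19.
Seated jurors 1–7: #1, #2, #4, #8, #9, #10, #12 (alternates #13, #15 not counted).
Of those, in Zone B: #4, #10 → 2.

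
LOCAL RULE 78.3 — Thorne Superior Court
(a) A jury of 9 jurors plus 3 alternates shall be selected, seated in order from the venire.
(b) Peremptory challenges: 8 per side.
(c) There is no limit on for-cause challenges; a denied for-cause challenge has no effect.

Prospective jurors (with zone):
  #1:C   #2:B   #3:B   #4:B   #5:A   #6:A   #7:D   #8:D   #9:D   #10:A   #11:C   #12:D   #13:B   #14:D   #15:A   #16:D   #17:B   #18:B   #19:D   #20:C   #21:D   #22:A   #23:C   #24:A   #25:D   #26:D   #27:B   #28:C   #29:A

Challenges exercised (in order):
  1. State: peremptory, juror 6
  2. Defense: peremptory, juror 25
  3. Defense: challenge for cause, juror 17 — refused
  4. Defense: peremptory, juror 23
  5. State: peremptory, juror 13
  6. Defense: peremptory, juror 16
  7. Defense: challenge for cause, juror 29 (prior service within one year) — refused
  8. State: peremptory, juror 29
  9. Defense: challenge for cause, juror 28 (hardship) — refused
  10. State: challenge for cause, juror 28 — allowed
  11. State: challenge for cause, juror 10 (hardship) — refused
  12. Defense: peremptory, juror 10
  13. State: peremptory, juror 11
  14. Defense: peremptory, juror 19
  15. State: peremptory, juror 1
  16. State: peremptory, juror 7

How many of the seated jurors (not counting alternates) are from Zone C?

Removed: #1, #6, #7, #10, #11, #13, #16, #19, #23, #25, #28, #29.
Seated jurors 1–9: #2, #3, #4, #5, #8, #9, #12, #14, #15 (alternates #17, #18, #20 not counted).
None of those are in Zone C → 0.

0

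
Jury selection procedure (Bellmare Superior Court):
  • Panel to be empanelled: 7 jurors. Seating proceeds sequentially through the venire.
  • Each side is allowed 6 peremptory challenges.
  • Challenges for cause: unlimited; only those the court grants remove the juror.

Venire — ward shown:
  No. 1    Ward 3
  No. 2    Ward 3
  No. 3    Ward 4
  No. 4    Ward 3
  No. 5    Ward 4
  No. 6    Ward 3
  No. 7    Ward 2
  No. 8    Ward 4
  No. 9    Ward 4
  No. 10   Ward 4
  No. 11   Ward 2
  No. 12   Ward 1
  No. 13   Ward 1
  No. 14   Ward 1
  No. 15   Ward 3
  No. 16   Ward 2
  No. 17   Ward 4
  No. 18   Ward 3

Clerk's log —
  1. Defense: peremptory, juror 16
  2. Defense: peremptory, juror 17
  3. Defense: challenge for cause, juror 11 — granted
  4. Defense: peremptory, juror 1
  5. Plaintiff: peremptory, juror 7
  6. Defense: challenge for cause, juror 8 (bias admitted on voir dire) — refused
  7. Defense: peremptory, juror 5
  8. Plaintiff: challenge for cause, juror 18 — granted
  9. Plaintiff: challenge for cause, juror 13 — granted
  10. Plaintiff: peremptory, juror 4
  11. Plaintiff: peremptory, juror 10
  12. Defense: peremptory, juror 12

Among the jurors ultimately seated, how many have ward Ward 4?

3

Removed: #1, #4, #5, #7, #10, #11, #12, #13, #16, #17, #18.
Seated jurors 1–7: #2, #3, #6, #8, #9, #14, #15.
Of those, in Ward 4: #3, #8, #9 → 3.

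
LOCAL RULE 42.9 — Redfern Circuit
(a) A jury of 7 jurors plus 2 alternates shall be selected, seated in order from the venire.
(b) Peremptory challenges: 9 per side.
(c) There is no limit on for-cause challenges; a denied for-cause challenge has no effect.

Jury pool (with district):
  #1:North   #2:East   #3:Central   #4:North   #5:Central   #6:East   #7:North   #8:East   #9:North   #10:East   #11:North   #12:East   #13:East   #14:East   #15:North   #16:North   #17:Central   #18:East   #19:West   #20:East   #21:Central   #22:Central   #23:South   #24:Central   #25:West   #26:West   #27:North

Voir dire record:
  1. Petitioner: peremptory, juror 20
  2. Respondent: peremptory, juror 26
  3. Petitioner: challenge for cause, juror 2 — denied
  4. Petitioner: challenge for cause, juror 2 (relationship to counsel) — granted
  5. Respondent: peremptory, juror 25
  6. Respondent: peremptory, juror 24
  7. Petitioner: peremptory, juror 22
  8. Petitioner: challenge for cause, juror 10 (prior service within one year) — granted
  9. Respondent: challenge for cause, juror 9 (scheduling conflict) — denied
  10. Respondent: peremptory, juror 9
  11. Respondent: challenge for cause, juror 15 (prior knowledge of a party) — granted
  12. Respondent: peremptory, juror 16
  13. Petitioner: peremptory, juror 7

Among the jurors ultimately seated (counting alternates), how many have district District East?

4

Removed: #2, #7, #9, #10, #15, #16, #20, #22, #24, #25, #26.
Seated (9 incl. alternates): #1, #3, #4, #5, #6, #8, #11, #12, #13.
Of those, in District East: #6, #8, #12, #13 → 4.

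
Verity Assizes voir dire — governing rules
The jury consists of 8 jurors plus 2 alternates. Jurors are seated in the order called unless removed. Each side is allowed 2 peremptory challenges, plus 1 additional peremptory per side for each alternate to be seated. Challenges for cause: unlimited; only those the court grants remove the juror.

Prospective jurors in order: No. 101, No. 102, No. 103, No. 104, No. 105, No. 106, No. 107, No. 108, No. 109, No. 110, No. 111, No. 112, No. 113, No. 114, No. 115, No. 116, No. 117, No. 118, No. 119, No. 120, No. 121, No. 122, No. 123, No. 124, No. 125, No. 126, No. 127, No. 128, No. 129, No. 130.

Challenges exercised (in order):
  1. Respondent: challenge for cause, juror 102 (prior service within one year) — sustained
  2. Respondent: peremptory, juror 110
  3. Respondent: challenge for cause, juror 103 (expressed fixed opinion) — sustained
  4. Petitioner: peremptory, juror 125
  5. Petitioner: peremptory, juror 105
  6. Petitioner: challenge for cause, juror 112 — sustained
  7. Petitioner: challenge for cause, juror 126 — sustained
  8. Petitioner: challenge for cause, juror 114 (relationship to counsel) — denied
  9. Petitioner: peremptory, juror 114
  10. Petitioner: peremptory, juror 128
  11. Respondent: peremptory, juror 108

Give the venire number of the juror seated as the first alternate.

116

Removed: #102, #103, #105, #108, #110, #112, #114, #125, #126, #128.
Seating in order: seats 1–8 → #101, #104, #106, #107, #109, #111, #113, #115; alternates → #116, #117.
So alternate 1 is #116.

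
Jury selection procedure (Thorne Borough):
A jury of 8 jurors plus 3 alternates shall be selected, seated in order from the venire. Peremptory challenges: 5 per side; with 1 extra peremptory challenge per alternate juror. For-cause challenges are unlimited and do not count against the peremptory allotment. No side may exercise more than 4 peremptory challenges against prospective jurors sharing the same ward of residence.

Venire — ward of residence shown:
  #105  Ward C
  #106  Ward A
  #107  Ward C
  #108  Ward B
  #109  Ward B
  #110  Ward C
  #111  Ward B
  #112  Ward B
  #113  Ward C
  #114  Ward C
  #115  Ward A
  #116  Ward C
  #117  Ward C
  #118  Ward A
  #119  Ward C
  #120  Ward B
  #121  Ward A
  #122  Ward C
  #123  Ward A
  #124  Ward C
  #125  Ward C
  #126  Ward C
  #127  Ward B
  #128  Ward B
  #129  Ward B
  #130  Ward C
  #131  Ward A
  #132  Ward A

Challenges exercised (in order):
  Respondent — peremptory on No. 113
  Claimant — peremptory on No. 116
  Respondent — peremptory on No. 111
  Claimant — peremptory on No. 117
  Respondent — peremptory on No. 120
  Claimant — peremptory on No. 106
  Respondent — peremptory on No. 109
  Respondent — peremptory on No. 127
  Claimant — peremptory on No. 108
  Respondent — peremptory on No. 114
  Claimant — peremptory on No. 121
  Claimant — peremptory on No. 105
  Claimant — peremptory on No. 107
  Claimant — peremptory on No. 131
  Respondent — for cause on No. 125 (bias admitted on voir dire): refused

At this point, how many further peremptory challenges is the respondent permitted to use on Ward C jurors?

Respondent peremptories so far: #113, #111, #120, #109, #127, #114 — 6 of 8 used, 2 left overall.
Against Ward C: #113, #114 — 2 used; per-ward cap 4 leaves 2.
Binding limit: min(2, 2) = 2.

2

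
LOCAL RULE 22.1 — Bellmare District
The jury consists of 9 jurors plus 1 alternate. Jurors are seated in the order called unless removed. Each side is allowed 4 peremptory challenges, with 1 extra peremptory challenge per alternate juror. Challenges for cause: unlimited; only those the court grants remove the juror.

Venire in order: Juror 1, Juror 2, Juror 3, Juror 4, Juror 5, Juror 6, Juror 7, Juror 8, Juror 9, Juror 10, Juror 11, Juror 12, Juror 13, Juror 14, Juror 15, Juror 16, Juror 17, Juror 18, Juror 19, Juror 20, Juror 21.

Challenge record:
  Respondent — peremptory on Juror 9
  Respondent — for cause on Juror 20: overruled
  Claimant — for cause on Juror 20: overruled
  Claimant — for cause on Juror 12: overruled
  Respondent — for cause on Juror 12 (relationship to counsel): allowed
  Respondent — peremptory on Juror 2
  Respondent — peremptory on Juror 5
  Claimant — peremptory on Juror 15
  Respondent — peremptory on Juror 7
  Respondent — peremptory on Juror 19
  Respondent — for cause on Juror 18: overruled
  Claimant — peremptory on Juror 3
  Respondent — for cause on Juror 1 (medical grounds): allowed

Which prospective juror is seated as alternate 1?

Removed: #1, #2, #3, #5, #7, #9, #12, #15, #19. (#18, #20 stay — for-cause denied.)
Seating in order: seats 1–9 → #4, #6, #8, #10, #11, #13, #14, #16, #17; alternates → #18.
So alternate 1 is #18.

18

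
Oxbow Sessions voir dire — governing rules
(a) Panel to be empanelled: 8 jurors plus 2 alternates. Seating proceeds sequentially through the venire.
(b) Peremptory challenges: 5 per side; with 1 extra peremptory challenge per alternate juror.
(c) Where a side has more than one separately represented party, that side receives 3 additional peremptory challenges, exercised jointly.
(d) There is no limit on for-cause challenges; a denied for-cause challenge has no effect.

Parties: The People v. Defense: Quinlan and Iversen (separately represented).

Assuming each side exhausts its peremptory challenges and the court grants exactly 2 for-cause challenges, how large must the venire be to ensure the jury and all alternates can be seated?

Seats to fill: 8 + 2 alternates = 10.
Peremptories — The People: 5 + 1×2 = 7; Defense: 5 + 1×2 + 3 = 10; total 17.
For-cause removals: 2.
Minimum venire: 10 + 17 + 2 = 29.

29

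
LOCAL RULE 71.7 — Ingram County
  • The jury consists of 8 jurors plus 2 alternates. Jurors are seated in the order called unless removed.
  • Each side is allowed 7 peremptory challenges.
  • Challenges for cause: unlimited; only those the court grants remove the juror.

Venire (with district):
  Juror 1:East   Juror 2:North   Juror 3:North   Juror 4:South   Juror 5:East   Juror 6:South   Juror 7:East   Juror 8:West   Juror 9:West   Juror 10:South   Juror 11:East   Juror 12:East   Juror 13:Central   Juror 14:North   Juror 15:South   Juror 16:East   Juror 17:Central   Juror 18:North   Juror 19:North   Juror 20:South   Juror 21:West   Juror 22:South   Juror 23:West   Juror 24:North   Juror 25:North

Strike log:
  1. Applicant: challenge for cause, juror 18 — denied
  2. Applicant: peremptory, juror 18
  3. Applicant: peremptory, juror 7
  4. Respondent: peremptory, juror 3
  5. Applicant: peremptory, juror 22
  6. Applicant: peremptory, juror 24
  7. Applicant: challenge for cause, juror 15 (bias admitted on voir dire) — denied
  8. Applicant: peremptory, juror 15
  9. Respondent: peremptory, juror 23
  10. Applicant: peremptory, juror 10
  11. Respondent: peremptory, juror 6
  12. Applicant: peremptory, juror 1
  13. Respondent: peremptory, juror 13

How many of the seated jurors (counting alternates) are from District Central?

1

Removed: #1, #3, #6, #7, #10, #13, #15, #18, #22, #23, #24.
Seated (10 incl. alternates): #2, #4, #5, #8, #9, #11, #12, #14, #16, #17.
Of those, in District Central: #17 → 1.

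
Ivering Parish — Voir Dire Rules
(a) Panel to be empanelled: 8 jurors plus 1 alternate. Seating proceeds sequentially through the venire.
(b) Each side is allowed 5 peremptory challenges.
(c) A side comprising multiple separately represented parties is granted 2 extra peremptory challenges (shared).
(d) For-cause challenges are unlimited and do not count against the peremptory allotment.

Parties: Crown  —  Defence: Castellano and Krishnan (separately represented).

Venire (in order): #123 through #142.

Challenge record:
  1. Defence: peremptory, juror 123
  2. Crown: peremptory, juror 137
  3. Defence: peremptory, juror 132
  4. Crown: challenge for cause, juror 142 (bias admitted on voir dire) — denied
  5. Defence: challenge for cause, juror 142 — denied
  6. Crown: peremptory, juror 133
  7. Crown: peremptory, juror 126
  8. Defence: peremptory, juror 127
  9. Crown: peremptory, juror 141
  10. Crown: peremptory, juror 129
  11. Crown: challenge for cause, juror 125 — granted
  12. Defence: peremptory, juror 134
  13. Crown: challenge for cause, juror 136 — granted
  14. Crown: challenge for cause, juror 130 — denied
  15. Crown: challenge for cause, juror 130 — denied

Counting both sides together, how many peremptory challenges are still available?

Crown allotment: 5. Defence allotment: 5 base + 2 multi-party = 7.
Crown peremptories used: #137, #133, #126, #141, #129 — 5 (for-cause on #142, #125, #136, #130, #130 don't count).
Defence peremptories used: #123, #132, #127, #134 — 4 (the for-cause on #142 doesn't count).
Remaining: (5 − 5) + (7 − 4) = 3.

3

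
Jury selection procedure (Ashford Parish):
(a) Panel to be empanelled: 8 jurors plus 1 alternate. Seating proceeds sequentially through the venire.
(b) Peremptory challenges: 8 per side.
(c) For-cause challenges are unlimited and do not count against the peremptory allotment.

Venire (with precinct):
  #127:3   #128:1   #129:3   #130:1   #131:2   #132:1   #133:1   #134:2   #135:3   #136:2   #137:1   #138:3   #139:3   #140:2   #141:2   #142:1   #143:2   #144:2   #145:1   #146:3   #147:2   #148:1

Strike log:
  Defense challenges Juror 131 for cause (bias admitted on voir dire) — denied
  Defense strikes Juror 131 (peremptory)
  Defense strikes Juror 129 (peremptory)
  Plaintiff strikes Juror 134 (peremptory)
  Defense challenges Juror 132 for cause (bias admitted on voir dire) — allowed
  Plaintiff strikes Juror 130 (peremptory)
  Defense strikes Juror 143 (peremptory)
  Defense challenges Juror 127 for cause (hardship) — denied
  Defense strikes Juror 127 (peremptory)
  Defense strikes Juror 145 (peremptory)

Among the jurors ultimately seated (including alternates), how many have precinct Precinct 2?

Removed: #127, #129, #130, #131, #132, #134, #143, #145.
Seated (9 incl. alternates): #128, #133, #135, #136, #137, #138, #139, #140, #141.
Of those, in Precinct 2: #136, #140, #141 → 3.

3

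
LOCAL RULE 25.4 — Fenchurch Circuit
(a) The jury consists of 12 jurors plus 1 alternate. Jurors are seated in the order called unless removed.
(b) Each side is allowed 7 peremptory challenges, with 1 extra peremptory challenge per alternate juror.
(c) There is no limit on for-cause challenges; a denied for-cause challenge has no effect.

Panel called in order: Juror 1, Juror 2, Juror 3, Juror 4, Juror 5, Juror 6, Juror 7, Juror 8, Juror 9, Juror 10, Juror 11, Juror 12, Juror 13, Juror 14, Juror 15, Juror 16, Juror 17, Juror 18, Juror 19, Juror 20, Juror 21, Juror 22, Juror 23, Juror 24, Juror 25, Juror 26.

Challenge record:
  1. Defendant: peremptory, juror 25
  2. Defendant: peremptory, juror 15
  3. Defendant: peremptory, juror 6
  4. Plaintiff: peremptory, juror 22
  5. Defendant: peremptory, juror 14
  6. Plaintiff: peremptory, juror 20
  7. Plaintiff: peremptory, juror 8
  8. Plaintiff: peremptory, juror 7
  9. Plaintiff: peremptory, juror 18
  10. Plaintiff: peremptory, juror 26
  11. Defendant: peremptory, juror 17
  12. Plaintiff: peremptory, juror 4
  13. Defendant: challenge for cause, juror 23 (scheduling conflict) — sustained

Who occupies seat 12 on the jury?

Removed: #4, #6, #7, #8, #14, #15, #17, #18, #20, #22, #23, #25, #26.
Filling seats in venire order through position 12: #1, #2, #3, #5, #9, #10, #11, #12, #13, #16, #19, #21.
So seat 12 is #21.

21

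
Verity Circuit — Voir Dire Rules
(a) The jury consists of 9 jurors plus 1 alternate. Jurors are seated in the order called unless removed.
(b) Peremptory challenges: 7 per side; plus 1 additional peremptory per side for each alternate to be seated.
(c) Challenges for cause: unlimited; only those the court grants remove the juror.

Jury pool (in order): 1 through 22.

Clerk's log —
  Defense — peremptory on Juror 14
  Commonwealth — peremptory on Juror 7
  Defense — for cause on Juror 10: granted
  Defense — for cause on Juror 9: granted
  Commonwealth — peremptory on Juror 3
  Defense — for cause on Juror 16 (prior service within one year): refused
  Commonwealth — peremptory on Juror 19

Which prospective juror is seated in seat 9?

13

Removed: #3, #7, #9, #10, #14, #19. (#16 stays — for-cause denied.)
Seating in order: seats 1–9 → #1, #2, #4, #5, #6, #8, #11, #12, #13; alternates → #15.
So seat 9 is #13.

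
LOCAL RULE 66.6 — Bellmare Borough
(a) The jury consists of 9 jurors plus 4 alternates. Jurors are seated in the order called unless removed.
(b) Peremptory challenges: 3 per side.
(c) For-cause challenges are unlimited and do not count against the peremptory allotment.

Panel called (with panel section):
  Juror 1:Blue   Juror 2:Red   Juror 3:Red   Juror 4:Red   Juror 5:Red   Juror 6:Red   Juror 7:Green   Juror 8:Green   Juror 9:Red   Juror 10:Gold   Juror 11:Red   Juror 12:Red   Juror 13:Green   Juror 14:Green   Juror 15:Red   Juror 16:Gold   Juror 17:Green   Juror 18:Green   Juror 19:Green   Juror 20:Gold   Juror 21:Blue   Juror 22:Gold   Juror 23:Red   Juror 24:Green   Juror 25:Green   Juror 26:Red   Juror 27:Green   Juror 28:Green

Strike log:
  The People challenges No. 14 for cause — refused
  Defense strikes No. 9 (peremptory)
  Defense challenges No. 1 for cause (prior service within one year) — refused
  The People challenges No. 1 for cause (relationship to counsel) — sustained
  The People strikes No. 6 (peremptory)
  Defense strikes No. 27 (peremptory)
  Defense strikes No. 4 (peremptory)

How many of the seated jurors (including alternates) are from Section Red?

Removed: #1, #4, #6, #9, #27.
Seated (13 incl. alternates): #2, #3, #5, #7, #8, #10, #11, #12, #13, #14, #15, #16, #17.
Of those, in Section Red: #2, #3, #5, #11, #12, #15 → 6.

6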